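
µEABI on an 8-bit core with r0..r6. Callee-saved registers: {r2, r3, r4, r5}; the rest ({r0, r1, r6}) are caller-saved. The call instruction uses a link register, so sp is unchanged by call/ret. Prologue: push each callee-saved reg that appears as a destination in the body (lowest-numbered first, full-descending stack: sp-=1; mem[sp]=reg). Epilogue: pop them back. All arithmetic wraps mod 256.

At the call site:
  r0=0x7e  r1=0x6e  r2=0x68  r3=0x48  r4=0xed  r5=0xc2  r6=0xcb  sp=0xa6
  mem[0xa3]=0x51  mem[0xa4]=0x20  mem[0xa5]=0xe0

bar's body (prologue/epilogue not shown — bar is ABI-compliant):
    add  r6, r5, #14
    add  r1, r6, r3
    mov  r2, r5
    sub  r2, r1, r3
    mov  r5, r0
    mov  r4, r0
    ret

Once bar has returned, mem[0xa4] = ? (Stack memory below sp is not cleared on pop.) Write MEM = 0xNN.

MEM = 0xed

prologue: push r2 → mem[0xa5]=0x68, sp=0xa5
prologue: push r4 → mem[0xa4]=0xed, sp=0xa4
prologue: push r5 → mem[0xa3]=0xc2, sp=0xa3
body[0] add  r6, r5, #14 → r6=0xd0
body[1] add  r1, r6, r3 → r1=0x18
body[2] mov  r2, r5 → r2=0xc2
body[3] sub  r2, r1, r3 → r2=0xd0
body[4] mov  r5, r0 → r5=0x7e
body[5] mov  r4, r0 → r4=0x7e
epilogue: pop r5=0xc2, sp=0xa4
epilogue: pop r4=0xed, sp=0xa5
epilogue: pop r2=0x68, sp=0xa6
prologue pushed ['r2', 'r4', 'r5'] at ['0xa5', '0xa4', '0xa3']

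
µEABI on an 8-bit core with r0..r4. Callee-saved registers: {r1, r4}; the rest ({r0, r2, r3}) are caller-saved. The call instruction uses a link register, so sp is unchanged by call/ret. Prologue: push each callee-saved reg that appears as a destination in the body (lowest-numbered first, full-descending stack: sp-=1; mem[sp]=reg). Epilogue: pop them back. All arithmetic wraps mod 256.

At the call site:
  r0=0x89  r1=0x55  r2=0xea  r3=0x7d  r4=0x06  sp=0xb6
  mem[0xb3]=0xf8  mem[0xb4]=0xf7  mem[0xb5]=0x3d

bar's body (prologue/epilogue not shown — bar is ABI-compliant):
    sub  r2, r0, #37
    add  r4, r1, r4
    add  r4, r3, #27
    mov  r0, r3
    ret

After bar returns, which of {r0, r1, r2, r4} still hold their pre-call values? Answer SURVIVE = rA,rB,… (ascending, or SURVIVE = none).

prologue: push r4 -> mem[0xb5]=0x06, sp=0xb5
body[0] sub  r2, r0, #37 -> r2=0x64
body[1] add  r4, r1, r4 -> r4=0x5b
body[2] add  r4, r3, #27 -> r4=0x98
body[3] mov  r0, r3 -> r0=0x7d
epilogue: pop r4=0x06, sp=0xb6
r0: caller-saved, written=True
r1: callee-saved, written=False
r2: caller-saved, written=True
r4: callee-saved, written=True

SURVIVE = r1,r4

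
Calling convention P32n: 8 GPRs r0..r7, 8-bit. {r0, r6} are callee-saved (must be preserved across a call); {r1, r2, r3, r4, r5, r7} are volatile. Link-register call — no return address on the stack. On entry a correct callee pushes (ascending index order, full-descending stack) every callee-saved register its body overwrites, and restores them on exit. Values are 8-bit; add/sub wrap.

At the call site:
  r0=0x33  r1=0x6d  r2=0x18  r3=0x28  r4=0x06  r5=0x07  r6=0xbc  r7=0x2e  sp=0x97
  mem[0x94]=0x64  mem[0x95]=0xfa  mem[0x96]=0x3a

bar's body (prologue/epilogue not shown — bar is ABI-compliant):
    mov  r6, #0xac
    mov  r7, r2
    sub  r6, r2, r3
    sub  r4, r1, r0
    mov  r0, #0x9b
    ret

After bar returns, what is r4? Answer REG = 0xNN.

prologue: push r0 → mem[0x96]=0x33, sp=0x96
prologue: push r6 → mem[0x95]=0xbc, sp=0x95
body[0] mov  r6, #0xac → r6=0xac
body[1] mov  r7, r2 → r7=0x18
body[2] sub  r6, r2, r3 → r6=0xf0
body[3] sub  r4, r1, r0 → r4=0x3a
body[4] mov  r0, #0x9b → r0=0x9b
epilogue: pop r6=0xbc, sp=0x96
epilogue: pop r0=0x33, sp=0x97
r4 is caller-saved → body value

REG = 0x3a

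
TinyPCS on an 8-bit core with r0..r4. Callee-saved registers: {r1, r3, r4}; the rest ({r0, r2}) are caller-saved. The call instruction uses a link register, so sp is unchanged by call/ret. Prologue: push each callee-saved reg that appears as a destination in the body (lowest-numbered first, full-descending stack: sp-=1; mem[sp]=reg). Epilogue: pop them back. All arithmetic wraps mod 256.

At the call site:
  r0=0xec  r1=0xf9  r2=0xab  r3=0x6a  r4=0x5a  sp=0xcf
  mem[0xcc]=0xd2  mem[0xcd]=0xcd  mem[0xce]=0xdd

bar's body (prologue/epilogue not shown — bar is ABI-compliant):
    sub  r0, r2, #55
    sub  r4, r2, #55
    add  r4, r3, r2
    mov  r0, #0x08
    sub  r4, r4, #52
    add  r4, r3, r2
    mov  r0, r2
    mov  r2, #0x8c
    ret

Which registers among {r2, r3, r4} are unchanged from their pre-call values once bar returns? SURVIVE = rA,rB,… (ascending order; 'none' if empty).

prologue: push r4 → mem[0xce]=0x5a, sp=0xce
body[0] sub  r0, r2, #55 → r0=0x74
body[1] sub  r4, r2, #55 → r4=0x74
body[2] add  r4, r3, r2 → r4=0x15
body[3] mov  r0, #0x08 → r0=0x08
body[4] sub  r4, r4, #52 → r4=0xe1
body[5] add  r4, r3, r2 → r4=0x15
body[6] mov  r0, r2 → r0=0xab
body[7] mov  r2, #0x8c → r2=0x8c
epilogue: pop r4=0x5a, sp=0xcf
r2: caller-saved, written=True
r3: callee-saved, written=False
r4: callee-saved, written=True

SURVIVE = r3,r4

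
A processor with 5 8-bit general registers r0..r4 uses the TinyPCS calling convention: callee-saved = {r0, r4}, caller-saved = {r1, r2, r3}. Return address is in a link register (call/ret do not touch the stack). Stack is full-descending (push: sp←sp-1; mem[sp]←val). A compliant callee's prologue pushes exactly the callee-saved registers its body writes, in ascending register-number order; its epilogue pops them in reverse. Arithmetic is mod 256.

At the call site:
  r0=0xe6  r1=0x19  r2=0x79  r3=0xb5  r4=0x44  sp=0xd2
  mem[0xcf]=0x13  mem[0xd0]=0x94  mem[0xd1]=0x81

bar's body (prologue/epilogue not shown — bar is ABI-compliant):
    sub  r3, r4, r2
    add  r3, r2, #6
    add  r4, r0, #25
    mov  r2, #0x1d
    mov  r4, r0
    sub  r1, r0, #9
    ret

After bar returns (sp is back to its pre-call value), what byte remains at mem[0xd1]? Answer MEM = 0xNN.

prologue: push r4 → mem[0xd1]=0x44, sp=0xd1
body[0] sub  r3, r4, r2 → r3=0xcb
body[1] add  r3, r2, #6 → r3=0x7f
body[2] add  r4, r0, #25 → r4=0xff
body[3] mov  r2, #0x1d → r2=0x1d
body[4] mov  r4, r0 → r4=0xe6
body[5] sub  r1, r0, #9 → r1=0xdd
epilogue: pop r4=0x44, sp=0xd2
prologue pushed ['r4'] at ['0xd1']

MEM = 0x44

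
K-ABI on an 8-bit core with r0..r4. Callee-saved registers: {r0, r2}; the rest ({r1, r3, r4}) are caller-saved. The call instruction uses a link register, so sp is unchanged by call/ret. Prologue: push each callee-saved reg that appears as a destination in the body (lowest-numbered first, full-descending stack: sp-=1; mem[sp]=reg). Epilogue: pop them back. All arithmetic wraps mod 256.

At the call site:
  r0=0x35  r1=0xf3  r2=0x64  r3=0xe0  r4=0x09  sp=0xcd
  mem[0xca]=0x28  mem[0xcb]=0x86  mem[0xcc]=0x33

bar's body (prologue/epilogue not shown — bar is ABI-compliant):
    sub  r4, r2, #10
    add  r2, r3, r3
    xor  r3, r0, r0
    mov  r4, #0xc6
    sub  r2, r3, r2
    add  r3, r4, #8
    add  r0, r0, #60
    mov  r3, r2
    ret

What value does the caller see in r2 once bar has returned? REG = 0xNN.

REG = 0x64

prologue: push r0 -> mem[0xcc]=0x35, sp=0xcc
prologue: push r2 -> mem[0xcb]=0x64, sp=0xcb
body[0] sub  r4, r2, #10 -> r4=0x5a
body[1] add  r2, r3, r3 -> r2=0xc0
body[2] xor  r3, r0, r0 -> r3=0x00
body[3] mov  r4, #0xc6 -> r4=0xc6
body[4] sub  r2, r3, r2 -> r2=0x40
body[5] add  r3, r4, #8 -> r3=0xce
body[6] add  r0, r0, #60 -> r0=0x71
body[7] mov  r3, r2 -> r3=0x40
epilogue: pop r2=0x64, sp=0xcc
epilogue: pop r0=0x35, sp=0xcd
r2 is callee-saved -> restored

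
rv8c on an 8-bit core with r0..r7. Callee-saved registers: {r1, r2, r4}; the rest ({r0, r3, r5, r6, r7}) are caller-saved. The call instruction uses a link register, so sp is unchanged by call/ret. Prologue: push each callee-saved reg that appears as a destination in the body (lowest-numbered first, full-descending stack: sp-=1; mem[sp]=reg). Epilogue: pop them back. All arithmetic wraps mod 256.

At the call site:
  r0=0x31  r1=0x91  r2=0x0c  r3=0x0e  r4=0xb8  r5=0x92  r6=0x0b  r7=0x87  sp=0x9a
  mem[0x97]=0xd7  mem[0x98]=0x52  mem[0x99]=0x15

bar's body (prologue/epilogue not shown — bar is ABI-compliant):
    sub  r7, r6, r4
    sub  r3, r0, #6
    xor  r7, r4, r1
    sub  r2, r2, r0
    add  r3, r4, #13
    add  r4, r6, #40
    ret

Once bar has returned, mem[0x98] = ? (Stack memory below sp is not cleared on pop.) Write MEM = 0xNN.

MEM = 0xb8

prologue: push r2 -> mem[0x99]=0x0c, sp=0x99
prologue: push r4 -> mem[0x98]=0xb8, sp=0x98
body[0] sub  r7, r6, r4 -> r7=0x53
body[1] sub  r3, r0, #6 -> r3=0x2b
body[2] xor  r7, r4, r1 -> r7=0x29
body[3] sub  r2, r2, r0 -> r2=0xdb
body[4] add  r3, r4, #13 -> r3=0xc5
body[5] add  r4, r6, #40 -> r4=0x33
epilogue: pop r4=0xb8, sp=0x99
epilogue: pop r2=0x0c, sp=0x9a
prologue pushed ['r2', 'r4'] at ['0x99', '0x98']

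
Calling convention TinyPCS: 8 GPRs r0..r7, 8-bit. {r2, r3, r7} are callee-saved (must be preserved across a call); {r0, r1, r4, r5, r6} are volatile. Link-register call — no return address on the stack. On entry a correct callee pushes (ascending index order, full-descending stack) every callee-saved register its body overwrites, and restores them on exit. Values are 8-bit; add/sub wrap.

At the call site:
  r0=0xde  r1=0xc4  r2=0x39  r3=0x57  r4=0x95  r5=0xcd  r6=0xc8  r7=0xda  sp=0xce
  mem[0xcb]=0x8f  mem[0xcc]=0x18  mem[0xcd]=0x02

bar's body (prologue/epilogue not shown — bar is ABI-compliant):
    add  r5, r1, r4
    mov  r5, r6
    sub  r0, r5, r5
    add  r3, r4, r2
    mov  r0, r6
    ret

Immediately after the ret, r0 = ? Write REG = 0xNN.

REG = 0xc8

prologue: push r3 → mem[0xcd]=0x57, sp=0xcd
body[0] add  r5, r1, r4 → r5=0x59
body[1] mov  r5, r6 → r5=0xc8
body[2] sub  r0, r5, r5 → r0=0x00
body[3] add  r3, r4, r2 → r3=0xce
body[4] mov  r0, r6 → r0=0xc8
epilogue: pop r3=0x57, sp=0xce
r0 is caller-saved → body value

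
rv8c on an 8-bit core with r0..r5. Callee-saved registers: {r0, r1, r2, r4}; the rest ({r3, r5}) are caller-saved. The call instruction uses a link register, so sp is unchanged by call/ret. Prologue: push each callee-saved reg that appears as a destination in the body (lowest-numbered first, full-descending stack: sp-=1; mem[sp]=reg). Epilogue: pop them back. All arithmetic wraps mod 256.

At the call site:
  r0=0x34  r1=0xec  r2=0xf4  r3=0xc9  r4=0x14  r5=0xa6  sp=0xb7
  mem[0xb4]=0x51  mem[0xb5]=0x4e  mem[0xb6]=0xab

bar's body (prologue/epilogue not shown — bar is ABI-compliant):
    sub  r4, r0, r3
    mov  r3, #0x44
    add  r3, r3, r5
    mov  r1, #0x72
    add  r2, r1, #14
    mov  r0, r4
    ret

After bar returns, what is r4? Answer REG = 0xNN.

REG = 0x14

prologue: push r0 → mem[0xb6]=0x34, sp=0xb6
prologue: push r1 → mem[0xb5]=0xec, sp=0xb5
prologue: push r2 → mem[0xb4]=0xf4, sp=0xb4
prologue: push r4 → mem[0xb3]=0x14, sp=0xb3
body[0] sub  r4, r0, r3 → r4=0x6b
body[1] mov  r3, #0x44 → r3=0x44
body[2] add  r3, r3, r5 → r3=0xea
body[3] mov  r1, #0x72 → r1=0x72
body[4] add  r2, r1, #14 → r2=0x80
body[5] mov  r0, r4 → r0=0x6b
epilogue: pop r4=0x14, sp=0xb4
epilogue: pop r2=0xf4, sp=0xb5
epilogue: pop r1=0xec, sp=0xb6
epilogue: pop r0=0x34, sp=0xb7
r4 is callee-saved → restored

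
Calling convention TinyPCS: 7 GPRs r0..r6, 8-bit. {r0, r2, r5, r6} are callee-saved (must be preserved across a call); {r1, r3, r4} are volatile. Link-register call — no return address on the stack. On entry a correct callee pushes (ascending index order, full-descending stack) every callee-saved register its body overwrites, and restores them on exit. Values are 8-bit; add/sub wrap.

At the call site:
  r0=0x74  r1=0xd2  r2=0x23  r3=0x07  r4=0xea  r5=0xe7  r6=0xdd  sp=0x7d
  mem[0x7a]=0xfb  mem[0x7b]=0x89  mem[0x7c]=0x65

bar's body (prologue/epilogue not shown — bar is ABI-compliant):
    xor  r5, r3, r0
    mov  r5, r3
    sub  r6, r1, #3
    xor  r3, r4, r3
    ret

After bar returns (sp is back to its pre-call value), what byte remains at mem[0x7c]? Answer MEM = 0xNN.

prologue: push r5 -> mem[0x7c]=0xe7, sp=0x7c
prologue: push r6 -> mem[0x7b]=0xdd, sp=0x7b
body[0] xor  r5, r3, r0 -> r5=0x73
body[1] mov  r5, r3 -> r5=0x07
body[2] sub  r6, r1, #3 -> r6=0xcf
body[3] xor  r3, r4, r3 -> r3=0xed
epilogue: pop r6=0xdd, sp=0x7c
epilogue: pop r5=0xe7, sp=0x7d
prologue pushed ['r5', 'r6'] at ['0x7c', '0x7b']

MEM = 0xe7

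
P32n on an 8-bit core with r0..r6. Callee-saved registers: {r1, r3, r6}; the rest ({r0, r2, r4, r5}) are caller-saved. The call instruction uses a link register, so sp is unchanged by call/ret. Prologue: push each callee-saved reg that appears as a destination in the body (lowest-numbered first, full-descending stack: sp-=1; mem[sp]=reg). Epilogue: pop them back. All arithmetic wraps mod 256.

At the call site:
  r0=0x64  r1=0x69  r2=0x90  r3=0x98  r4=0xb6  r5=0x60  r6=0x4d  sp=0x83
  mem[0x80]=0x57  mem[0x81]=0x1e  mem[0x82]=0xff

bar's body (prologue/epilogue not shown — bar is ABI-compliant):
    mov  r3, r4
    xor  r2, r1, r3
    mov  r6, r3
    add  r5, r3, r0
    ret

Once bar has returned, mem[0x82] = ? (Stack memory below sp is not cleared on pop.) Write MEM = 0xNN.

prologue: push r3 -> mem[0x82]=0x98, sp=0x82
prologue: push r6 -> mem[0x81]=0x4d, sp=0x81
body[0] mov  r3, r4 -> r3=0xb6
body[1] xor  r2, r1, r3 -> r2=0xdf
body[2] mov  r6, r3 -> r6=0xb6
body[3] add  r5, r3, r0 -> r5=0x1a
epilogue: pop r6=0x4d, sp=0x82
epilogue: pop r3=0x98, sp=0x83
prologue pushed ['r3', 'r6'] at ['0x82', '0x81']

MEM = 0x98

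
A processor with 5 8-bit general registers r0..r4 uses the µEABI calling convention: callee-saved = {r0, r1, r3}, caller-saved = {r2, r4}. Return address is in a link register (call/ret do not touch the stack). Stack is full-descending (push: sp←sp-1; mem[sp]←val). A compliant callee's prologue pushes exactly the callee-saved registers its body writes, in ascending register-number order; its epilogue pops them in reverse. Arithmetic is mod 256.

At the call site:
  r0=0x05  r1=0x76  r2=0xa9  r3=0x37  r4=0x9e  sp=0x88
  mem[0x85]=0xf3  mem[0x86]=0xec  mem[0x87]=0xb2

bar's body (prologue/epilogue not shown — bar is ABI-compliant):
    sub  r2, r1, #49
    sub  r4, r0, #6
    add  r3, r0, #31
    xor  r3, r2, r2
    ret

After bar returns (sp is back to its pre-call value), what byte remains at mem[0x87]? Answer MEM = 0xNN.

prologue: push r3 → mem[0x87]=0x37, sp=0x87
body[0] sub  r2, r1, #49 → r2=0x45
body[1] sub  r4, r0, #6 → r4=0xff
body[2] add  r3, r0, #31 → r3=0x24
body[3] xor  r3, r2, r2 → r3=0x00
epilogue: pop r3=0x37, sp=0x88
prologue pushed ['r3'] at ['0x87']

MEM = 0x37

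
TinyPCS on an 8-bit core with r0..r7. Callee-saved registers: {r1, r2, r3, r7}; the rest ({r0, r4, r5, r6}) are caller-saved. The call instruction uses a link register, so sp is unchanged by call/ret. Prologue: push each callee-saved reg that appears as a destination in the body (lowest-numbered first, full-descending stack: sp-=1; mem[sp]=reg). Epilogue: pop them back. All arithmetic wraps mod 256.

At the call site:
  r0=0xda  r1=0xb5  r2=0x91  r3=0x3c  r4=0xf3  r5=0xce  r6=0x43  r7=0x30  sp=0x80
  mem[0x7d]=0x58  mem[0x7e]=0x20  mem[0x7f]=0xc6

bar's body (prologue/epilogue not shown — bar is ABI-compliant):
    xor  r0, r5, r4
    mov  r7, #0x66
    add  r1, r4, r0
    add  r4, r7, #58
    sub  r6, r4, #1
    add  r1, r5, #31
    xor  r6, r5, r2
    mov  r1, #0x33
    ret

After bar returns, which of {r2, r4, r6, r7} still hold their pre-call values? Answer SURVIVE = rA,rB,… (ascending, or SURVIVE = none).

SURVIVE = r2,r7

prologue: push r1 -> mem[0x7f]=0xb5, sp=0x7f
prologue: push r7 -> mem[0x7e]=0x30, sp=0x7e
body[0] xor  r0, r5, r4 -> r0=0x3d
body[1] mov  r7, #0x66 -> r7=0x66
body[2] add  r1, r4, r0 -> r1=0x30
body[3] add  r4, r7, #58 -> r4=0xa0
body[4] sub  r6, r4, #1 -> r6=0x9f
body[5] add  r1, r5, #31 -> r1=0xed
body[6] xor  r6, r5, r2 -> r6=0x5f
body[7] mov  r1, #0x33 -> r1=0x33
epilogue: pop r7=0x30, sp=0x7f
epilogue: pop r1=0xb5, sp=0x80
r2: callee-saved, written=False
r4: caller-saved, written=True
r6: caller-saved, written=True
r7: callee-saved, written=True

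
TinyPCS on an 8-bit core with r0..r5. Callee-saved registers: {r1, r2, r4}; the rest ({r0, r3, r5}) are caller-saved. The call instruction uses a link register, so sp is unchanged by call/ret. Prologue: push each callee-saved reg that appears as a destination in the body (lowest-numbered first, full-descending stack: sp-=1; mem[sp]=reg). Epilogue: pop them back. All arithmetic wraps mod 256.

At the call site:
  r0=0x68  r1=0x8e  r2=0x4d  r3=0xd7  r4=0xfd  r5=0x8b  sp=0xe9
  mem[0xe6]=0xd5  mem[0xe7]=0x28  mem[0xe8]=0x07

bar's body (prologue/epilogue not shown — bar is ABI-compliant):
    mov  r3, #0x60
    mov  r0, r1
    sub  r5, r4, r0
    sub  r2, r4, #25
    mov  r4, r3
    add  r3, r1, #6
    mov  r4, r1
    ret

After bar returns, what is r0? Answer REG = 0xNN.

prologue: push r2 -> mem[0xe8]=0x4d, sp=0xe8
prologue: push r4 -> mem[0xe7]=0xfd, sp=0xe7
body[0] mov  r3, #0x60 -> r3=0x60
body[1] mov  r0, r1 -> r0=0x8e
body[2] sub  r5, r4, r0 -> r5=0x6f
body[3] sub  r2, r4, #25 -> r2=0xe4
body[4] mov  r4, r3 -> r4=0x60
body[5] add  r3, r1, #6 -> r3=0x94
body[6] mov  r4, r1 -> r4=0x8e
epilogue: pop r4=0xfd, sp=0xe8
epilogue: pop r2=0x4d, sp=0xe9
r0 is caller-saved -> body value

REG = 0x8e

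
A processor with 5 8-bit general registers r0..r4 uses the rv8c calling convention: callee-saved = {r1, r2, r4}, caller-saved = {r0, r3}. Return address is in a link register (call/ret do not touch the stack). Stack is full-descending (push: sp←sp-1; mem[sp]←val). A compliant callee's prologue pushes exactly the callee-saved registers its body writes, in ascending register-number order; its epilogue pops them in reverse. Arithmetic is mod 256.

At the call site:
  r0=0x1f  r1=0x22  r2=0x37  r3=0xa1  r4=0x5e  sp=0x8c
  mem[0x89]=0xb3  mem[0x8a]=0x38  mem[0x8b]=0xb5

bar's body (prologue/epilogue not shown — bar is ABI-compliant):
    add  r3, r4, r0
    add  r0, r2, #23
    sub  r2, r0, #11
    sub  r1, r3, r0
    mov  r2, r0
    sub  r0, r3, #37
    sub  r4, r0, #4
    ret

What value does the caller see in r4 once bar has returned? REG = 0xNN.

prologue: push r1 -> mem[0x8b]=0x22, sp=0x8b
prologue: push r2 -> mem[0x8a]=0x37, sp=0x8a
prologue: push r4 -> mem[0x89]=0x5e, sp=0x89
body[0] add  r3, r4, r0 -> r3=0x7d
body[1] add  r0, r2, #23 -> r0=0x4e
body[2] sub  r2, r0, #11 -> r2=0x43
body[3] sub  r1, r3, r0 -> r1=0x2f
body[4] mov  r2, r0 -> r2=0x4e
body[5] sub  r0, r3, #37 -> r0=0x58
body[6] sub  r4, r0, #4 -> r4=0x54
epilogue: pop r4=0x5e, sp=0x8a
epilogue: pop r2=0x37, sp=0x8b
epilogue: pop r1=0x22, sp=0x8c
r4 is callee-saved -> restored

REG = 0x5e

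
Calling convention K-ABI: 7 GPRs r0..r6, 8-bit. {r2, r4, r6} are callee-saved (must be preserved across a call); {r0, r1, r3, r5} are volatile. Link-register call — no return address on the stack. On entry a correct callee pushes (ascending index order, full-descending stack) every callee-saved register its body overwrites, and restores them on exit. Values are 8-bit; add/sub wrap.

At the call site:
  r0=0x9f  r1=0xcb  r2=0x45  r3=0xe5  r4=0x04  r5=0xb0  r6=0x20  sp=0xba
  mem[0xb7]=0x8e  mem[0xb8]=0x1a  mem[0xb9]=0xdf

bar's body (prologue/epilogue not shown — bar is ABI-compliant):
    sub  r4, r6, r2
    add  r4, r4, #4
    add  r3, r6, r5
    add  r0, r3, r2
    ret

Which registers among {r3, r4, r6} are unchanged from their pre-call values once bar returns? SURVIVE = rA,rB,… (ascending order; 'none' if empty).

SURVIVE = r4,r6

prologue: push r4 → mem[0xb9]=0x04, sp=0xb9
body[0] sub  r4, r6, r2 → r4=0xdb
body[1] add  r4, r4, #4 → r4=0xdf
body[2] add  r3, r6, r5 → r3=0xd0
body[3] add  r0, r3, r2 → r0=0x15
epilogue: pop r4=0x04, sp=0xba
r3: caller-saved, written=True
r4: callee-saved, written=True
r6: callee-saved, written=False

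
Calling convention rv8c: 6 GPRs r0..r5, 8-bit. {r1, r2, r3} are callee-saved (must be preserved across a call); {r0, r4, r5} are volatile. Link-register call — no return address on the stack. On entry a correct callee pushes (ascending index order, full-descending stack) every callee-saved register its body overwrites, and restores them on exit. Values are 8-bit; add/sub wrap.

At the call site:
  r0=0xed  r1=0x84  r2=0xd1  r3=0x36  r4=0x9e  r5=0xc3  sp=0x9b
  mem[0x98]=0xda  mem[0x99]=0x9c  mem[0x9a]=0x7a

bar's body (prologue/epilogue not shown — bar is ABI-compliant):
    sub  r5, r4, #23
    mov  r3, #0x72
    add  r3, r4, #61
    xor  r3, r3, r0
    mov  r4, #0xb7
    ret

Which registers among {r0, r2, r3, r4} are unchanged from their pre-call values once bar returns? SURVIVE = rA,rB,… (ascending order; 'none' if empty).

SURVIVE = r0,r2,r3

prologue: push r3 -> mem[0x9a]=0x36, sp=0x9a
body[0] sub  r5, r4, #23 -> r5=0x87
body[1] mov  r3, #0x72 -> r3=0x72
body[2] add  r3, r4, #61 -> r3=0xdb
body[3] xor  r3, r3, r0 -> r3=0x36
body[4] mov  r4, #0xb7 -> r4=0xb7
epilogue: pop r3=0x36, sp=0x9b
r0: caller-saved, written=False
r2: callee-saved, written=False
r3: callee-saved, written=True
r4: caller-saved, written=True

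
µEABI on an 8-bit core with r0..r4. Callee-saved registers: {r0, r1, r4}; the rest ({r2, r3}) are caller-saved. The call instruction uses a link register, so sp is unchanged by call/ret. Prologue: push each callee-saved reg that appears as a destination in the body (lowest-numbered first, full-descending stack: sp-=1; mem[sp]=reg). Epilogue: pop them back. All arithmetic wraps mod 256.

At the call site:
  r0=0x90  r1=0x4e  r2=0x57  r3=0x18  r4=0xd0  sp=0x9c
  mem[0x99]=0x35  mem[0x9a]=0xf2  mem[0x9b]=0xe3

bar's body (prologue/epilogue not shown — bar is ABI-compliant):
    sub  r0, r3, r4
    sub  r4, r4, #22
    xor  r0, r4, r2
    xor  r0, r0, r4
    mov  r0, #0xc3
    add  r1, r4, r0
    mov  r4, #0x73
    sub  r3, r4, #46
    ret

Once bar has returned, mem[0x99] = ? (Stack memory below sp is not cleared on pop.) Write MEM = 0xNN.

MEM = 0xd0

prologue: push r0 → mem[0x9b]=0x90, sp=0x9b
prologue: push r1 → mem[0x9a]=0x4e, sp=0x9a
prologue: push r4 → mem[0x99]=0xd0, sp=0x99
body[0] sub  r0, r3, r4 → r0=0x48
body[1] sub  r4, r4, #22 → r4=0xba
body[2] xor  r0, r4, r2 → r0=0xed
body[3] xor  r0, r0, r4 → r0=0x57
body[4] mov  r0, #0xc3 → r0=0xc3
body[5] add  r1, r4, r0 → r1=0x7d
body[6] mov  r4, #0x73 → r4=0x73
body[7] sub  r3, r4, #46 → r3=0x45
epilogue: pop r4=0xd0, sp=0x9a
epilogue: pop r1=0x4e, sp=0x9b
epilogue: pop r0=0x90, sp=0x9c
prologue pushed ['r0', 'r1', 'r4'] at ['0x9b', '0x9a', '0x99']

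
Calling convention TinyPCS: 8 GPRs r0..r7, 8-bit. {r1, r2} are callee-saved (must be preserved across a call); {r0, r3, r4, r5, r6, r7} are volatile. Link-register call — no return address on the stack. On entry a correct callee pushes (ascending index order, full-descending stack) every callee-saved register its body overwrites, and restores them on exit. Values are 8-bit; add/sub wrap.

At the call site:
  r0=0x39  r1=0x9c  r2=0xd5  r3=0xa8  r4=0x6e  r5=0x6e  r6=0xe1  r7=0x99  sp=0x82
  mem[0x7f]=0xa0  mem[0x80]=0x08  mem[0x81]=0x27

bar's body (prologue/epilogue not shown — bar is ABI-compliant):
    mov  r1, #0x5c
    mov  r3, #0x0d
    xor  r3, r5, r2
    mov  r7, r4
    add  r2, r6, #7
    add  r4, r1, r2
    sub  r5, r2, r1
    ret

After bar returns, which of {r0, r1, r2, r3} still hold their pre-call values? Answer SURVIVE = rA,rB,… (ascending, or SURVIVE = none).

SURVIVE = r0,r1,r2

prologue: push r1 → mem[0x81]=0x9c, sp=0x81
prologue: push r2 → mem[0x80]=0xd5, sp=0x80
body[0] mov  r1, #0x5c → r1=0x5c
body[1] mov  r3, #0x0d → r3=0x0d
body[2] xor  r3, r5, r2 → r3=0xbb
body[3] mov  r7, r4 → r7=0x6e
body[4] add  r2, r6, #7 → r2=0xe8
body[5] add  r4, r1, r2 → r4=0x44
body[6] sub  r5, r2, r1 → r5=0x8c
epilogue: pop r2=0xd5, sp=0x81
epilogue: pop r1=0x9c, sp=0x82
r0: caller-saved, written=False
r1: callee-saved, written=True
r2: callee-saved, written=True
r3: caller-saved, written=True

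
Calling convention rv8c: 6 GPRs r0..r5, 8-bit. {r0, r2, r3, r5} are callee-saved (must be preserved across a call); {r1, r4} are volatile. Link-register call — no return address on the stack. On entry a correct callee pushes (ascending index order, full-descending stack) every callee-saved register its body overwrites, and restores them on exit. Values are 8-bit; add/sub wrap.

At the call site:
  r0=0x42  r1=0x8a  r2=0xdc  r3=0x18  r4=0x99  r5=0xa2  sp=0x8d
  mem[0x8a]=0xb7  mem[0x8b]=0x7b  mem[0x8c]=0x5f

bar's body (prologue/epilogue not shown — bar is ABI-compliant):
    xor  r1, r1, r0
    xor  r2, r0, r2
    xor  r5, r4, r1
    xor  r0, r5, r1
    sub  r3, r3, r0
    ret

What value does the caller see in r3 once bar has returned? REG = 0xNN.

prologue: push r0 -> mem[0x8c]=0x42, sp=0x8c
prologue: push r2 -> mem[0x8b]=0xdc, sp=0x8b
prologue: push r3 -> mem[0x8a]=0x18, sp=0x8a
prologue: push r5 -> mem[0x89]=0xa2, sp=0x89
body[0] xor  r1, r1, r0 -> r1=0xc8
body[1] xor  r2, r0, r2 -> r2=0x9e
body[2] xor  r5, r4, r1 -> r5=0x51
body[3] xor  r0, r5, r1 -> r0=0x99
body[4] sub  r3, r3, r0 -> r3=0x7f
epilogue: pop r5=0xa2, sp=0x8a
epilogue: pop r3=0x18, sp=0x8b
epilogue: pop r2=0xdc, sp=0x8c
epilogue: pop r0=0x42, sp=0x8d
r3 is callee-saved -> restored

REG = 0x18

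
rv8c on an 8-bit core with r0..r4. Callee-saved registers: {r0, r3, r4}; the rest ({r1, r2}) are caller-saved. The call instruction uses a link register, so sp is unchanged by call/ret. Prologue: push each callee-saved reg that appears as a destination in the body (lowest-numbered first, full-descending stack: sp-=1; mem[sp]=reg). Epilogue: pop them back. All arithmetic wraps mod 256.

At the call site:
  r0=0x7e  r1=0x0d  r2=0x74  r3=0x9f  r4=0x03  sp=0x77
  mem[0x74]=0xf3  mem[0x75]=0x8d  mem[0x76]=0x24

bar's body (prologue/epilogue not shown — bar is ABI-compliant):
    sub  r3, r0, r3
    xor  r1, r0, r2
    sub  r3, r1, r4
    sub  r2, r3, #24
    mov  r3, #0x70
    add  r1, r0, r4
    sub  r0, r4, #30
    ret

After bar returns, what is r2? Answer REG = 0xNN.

prologue: push r0 -> mem[0x76]=0x7e, sp=0x76
prologue: push r3 -> mem[0x75]=0x9f, sp=0x75
body[0] sub  r3, r0, r3 -> r3=0xdf
body[1] xor  r1, r0, r2 -> r1=0x0a
body[2] sub  r3, r1, r4 -> r3=0x07
body[3] sub  r2, r3, #24 -> r2=0xef
body[4] mov  r3, #0x70 -> r3=0x70
body[5] add  r1, r0, r4 -> r1=0x81
body[6] sub  r0, r4, #30 -> r0=0xe5
epilogue: pop r3=0x9f, sp=0x76
epilogue: pop r0=0x7e, sp=0x77
r2 is caller-saved -> body value

REG = 0xef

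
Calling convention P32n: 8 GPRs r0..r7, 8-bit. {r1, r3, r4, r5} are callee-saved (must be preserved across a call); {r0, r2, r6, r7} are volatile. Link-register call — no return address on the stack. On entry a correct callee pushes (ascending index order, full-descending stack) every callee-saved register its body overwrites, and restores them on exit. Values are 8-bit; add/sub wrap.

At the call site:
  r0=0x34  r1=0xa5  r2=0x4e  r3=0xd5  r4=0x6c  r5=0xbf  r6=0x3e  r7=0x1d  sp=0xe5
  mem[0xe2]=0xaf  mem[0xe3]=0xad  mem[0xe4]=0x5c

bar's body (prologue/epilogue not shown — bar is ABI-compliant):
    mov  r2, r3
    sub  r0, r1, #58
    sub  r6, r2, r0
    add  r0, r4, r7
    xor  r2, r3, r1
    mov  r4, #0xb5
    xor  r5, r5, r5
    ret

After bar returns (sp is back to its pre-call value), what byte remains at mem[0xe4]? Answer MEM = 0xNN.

MEM = 0x6c

prologue: push r4 → mem[0xe4]=0x6c, sp=0xe4
prologue: push r5 → mem[0xe3]=0xbf, sp=0xe3
body[0] mov  r2, r3 → r2=0xd5
body[1] sub  r0, r1, #58 → r0=0x6b
body[2] sub  r6, r2, r0 → r6=0x6a
body[3] add  r0, r4, r7 → r0=0x89
body[4] xor  r2, r3, r1 → r2=0x70
body[5] mov  r4, #0xb5 → r4=0xb5
body[6] xor  r5, r5, r5 → r5=0x00
epilogue: pop r5=0xbf, sp=0xe4
epilogue: pop r4=0x6c, sp=0xe5
prologue pushed ['r4', 'r5'] at ['0xe4', '0xe3']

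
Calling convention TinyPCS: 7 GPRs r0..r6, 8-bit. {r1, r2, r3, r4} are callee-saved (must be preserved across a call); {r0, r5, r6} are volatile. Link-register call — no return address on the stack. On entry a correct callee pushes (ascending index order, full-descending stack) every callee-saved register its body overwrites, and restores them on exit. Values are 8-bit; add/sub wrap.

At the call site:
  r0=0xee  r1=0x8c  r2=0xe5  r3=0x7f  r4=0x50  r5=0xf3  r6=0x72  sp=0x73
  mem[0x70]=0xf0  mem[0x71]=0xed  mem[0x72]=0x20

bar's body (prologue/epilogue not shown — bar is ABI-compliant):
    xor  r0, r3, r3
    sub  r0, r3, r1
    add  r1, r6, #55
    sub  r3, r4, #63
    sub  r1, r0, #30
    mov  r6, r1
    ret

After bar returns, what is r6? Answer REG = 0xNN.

REG = 0xd5

prologue: push r1 -> mem[0x72]=0x8c, sp=0x72
prologue: push r3 -> mem[0x71]=0x7f, sp=0x71
body[0] xor  r0, r3, r3 -> r0=0x00
body[1] sub  r0, r3, r1 -> r0=0xf3
body[2] add  r1, r6, #55 -> r1=0xa9
body[3] sub  r3, r4, #63 -> r3=0x11
body[4] sub  r1, r0, #30 -> r1=0xd5
body[5] mov  r6, r1 -> r6=0xd5
epilogue: pop r3=0x7f, sp=0x72
epilogue: pop r1=0x8c, sp=0x73
r6 is caller-saved -> body value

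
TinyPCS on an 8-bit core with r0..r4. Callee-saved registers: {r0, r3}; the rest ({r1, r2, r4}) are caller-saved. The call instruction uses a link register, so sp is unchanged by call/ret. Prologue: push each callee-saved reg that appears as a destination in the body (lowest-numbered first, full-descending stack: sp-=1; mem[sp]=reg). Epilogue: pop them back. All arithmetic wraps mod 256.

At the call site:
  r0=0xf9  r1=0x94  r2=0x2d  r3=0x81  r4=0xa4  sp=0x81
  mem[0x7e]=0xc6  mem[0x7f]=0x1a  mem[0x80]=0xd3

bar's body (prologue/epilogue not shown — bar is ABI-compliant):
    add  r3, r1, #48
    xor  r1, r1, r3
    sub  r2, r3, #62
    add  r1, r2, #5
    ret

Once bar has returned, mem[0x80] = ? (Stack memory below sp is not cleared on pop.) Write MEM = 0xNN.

prologue: push r3 → mem[0x80]=0x81, sp=0x80
body[0] add  r3, r1, #48 → r3=0xc4
body[1] xor  r1, r1, r3 → r1=0x50
body[2] sub  r2, r3, #62 → r2=0x86
body[3] add  r1, r2, #5 → r1=0x8b
epilogue: pop r3=0x81, sp=0x81
prologue pushed ['r3'] at ['0x80']

MEM = 0x81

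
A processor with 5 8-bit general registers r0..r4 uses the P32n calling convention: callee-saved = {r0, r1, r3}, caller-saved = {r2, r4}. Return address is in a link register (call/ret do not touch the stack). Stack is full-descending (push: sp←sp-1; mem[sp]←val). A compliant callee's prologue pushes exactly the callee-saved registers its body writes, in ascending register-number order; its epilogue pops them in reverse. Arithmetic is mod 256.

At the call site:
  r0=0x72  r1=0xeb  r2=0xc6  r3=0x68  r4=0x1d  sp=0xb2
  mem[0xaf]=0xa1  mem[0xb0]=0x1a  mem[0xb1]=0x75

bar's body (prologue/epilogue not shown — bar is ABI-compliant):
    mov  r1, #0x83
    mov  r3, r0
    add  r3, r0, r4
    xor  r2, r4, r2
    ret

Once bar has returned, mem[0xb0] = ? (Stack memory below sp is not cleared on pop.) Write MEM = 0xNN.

MEM = 0x68

prologue: push r1 -> mem[0xb1]=0xeb, sp=0xb1
prologue: push r3 -> mem[0xb0]=0x68, sp=0xb0
body[0] mov  r1, #0x83 -> r1=0x83
body[1] mov  r3, r0 -> r3=0x72
body[2] add  r3, r0, r4 -> r3=0x8f
body[3] xor  r2, r4, r2 -> r2=0xdb
epilogue: pop r3=0x68, sp=0xb1
epilogue: pop r1=0xeb, sp=0xb2
prologue pushed ['r1', 'r3'] at ['0xb1', '0xb0']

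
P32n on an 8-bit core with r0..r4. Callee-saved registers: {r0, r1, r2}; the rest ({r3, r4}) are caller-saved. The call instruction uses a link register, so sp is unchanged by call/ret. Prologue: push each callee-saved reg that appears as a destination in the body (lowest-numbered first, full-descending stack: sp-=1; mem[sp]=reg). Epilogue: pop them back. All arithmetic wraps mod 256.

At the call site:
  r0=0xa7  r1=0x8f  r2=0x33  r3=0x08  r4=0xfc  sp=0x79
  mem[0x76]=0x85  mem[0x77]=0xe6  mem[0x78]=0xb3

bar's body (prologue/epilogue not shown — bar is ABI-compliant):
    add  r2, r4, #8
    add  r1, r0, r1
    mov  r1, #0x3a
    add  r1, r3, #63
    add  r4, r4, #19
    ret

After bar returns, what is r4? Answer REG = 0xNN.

prologue: push r1 → mem[0x78]=0x8f, sp=0x78
prologue: push r2 → mem[0x77]=0x33, sp=0x77
body[0] add  r2, r4, #8 → r2=0x04
body[1] add  r1, r0, r1 → r1=0x36
body[2] mov  r1, #0x3a → r1=0x3a
body[3] add  r1, r3, #63 → r1=0x47
body[4] add  r4, r4, #19 → r4=0x0f
epilogue: pop r2=0x33, sp=0x78
epilogue: pop r1=0x8f, sp=0x79
r4 is caller-saved → body value

REG = 0x0f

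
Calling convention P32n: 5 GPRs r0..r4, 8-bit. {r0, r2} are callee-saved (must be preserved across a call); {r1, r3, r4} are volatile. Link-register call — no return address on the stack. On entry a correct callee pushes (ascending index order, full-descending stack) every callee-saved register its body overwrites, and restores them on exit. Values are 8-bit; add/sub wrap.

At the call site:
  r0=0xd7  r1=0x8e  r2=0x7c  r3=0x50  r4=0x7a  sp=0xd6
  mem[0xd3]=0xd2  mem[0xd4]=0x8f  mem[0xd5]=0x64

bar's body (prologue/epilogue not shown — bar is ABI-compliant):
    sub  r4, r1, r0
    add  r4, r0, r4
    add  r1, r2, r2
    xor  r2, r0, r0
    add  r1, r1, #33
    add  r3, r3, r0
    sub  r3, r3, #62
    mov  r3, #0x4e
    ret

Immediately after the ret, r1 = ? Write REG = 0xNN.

prologue: push r2 -> mem[0xd5]=0x7c, sp=0xd5
body[0] sub  r4, r1, r0 -> r4=0xb7
body[1] add  r4, r0, r4 -> r4=0x8e
body[2] add  r1, r2, r2 -> r1=0xf8
body[3] xor  r2, r0, r0 -> r2=0x00
body[4] add  r1, r1, #33 -> r1=0x19
body[5] add  r3, r3, r0 -> r3=0x27
body[6] sub  r3, r3, #62 -> r3=0xe9
body[7] mov  r3, #0x4e -> r3=0x4e
epilogue: pop r2=0x7c, sp=0xd6
r1 is caller-saved -> body value

REG = 0x19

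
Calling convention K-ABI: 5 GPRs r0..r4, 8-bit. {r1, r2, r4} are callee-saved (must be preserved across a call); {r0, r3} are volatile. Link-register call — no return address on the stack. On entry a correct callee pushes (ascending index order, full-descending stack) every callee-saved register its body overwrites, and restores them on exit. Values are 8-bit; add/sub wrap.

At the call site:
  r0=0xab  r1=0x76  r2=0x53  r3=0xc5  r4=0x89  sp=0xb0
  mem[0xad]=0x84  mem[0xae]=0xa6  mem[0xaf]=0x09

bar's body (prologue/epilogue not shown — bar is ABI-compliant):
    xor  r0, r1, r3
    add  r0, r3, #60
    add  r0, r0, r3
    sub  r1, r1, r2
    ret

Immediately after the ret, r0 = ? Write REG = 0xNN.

prologue: push r1 → mem[0xaf]=0x76, sp=0xaf
body[0] xor  r0, r1, r3 → r0=0xb3
body[1] add  r0, r3, #60 → r0=0x01
body[2] add  r0, r0, r3 → r0=0xc6
body[3] sub  r1, r1, r2 → r1=0x23
epilogue: pop r1=0x76, sp=0xb0
r0 is caller-saved → body value

REG = 0xc6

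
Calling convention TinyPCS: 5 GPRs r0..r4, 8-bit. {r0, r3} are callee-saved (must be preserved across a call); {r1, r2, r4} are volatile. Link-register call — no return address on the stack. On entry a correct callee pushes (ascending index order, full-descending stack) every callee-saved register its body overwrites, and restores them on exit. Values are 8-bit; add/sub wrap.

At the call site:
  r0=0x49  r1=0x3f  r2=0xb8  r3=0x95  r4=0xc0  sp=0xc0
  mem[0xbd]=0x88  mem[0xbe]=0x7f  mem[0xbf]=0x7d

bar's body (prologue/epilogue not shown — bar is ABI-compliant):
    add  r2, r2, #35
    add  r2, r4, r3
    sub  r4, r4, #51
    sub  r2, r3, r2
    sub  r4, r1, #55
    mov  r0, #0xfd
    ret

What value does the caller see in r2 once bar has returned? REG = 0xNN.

prologue: push r0 -> mem[0xbf]=0x49, sp=0xbf
body[0] add  r2, r2, #35 -> r2=0xdb
body[1] add  r2, r4, r3 -> r2=0x55
body[2] sub  r4, r4, #51 -> r4=0x8d
body[3] sub  r2, r3, r2 -> r2=0x40
body[4] sub  r4, r1, #55 -> r4=0x08
body[5] mov  r0, #0xfd -> r0=0xfd
epilogue: pop r0=0x49, sp=0xc0
r2 is caller-saved -> body value

REG = 0x40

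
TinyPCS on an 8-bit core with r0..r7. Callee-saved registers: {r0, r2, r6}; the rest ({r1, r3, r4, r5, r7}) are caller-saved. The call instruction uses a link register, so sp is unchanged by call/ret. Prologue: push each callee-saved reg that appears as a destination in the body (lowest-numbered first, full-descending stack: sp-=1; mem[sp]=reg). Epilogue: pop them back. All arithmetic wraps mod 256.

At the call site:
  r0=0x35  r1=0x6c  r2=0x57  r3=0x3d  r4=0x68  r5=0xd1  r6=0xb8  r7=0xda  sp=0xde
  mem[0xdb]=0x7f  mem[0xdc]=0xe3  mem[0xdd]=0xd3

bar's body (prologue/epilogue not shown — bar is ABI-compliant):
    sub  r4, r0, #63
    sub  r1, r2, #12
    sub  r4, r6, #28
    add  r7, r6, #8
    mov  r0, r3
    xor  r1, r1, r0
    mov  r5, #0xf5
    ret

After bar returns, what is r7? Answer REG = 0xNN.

prologue: push r0 -> mem[0xdd]=0x35, sp=0xdd
body[0] sub  r4, r0, #63 -> r4=0xf6
body[1] sub  r1, r2, #12 -> r1=0x4b
body[2] sub  r4, r6, #28 -> r4=0x9c
body[3] add  r7, r6, #8 -> r7=0xc0
body[4] mov  r0, r3 -> r0=0x3d
body[5] xor  r1, r1, r0 -> r1=0x76
body[6] mov  r5, #0xf5 -> r5=0xf5
epilogue: pop r0=0x35, sp=0xde
r7 is caller-saved -> body value

REG = 0xc0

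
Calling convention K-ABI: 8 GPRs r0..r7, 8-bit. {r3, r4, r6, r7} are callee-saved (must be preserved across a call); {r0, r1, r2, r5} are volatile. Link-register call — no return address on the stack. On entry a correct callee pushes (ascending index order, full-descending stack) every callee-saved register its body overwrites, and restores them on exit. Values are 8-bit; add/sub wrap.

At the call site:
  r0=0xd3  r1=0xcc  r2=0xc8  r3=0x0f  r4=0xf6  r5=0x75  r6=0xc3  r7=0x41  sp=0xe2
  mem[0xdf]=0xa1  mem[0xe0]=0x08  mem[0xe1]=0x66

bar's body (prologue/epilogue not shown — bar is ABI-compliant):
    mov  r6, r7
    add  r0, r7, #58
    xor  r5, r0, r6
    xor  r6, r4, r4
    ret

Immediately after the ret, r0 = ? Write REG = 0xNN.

prologue: push r6 -> mem[0xe1]=0xc3, sp=0xe1
body[0] mov  r6, r7 -> r6=0x41
body[1] add  r0, r7, #58 -> r0=0x7b
body[2] xor  r5, r0, r6 -> r5=0x3a
body[3] xor  r6, r4, r4 -> r6=0x00
epilogue: pop r6=0xc3, sp=0xe2
r0 is caller-saved -> body value

REG = 0x7b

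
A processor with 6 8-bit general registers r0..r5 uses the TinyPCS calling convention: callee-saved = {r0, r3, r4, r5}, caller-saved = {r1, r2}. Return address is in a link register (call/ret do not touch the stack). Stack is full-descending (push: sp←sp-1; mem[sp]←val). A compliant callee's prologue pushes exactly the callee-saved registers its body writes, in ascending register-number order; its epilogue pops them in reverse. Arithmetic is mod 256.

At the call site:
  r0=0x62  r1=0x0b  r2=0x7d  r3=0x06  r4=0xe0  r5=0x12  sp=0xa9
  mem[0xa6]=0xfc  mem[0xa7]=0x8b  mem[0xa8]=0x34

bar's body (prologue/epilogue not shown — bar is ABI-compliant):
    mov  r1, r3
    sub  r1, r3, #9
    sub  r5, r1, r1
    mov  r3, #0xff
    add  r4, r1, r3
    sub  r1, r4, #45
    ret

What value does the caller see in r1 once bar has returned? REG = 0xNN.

prologue: push r3 → mem[0xa8]=0x06, sp=0xa8
prologue: push r4 → mem[0xa7]=0xe0, sp=0xa7
prologue: push r5 → mem[0xa6]=0x12, sp=0xa6
body[0] mov  r1, r3 → r1=0x06
body[1] sub  r1, r3, #9 → r1=0xfd
body[2] sub  r5, r1, r1 → r5=0x00
body[3] mov  r3, #0xff → r3=0xff
body[4] add  r4, r1, r3 → r4=0xfc
body[5] sub  r1, r4, #45 → r1=0xcf
epilogue: pop r5=0x12, sp=0xa7
epilogue: pop r4=0xe0, sp=0xa8
epilogue: pop r3=0x06, sp=0xa9
r1 is caller-saved → body value

REG = 0xcf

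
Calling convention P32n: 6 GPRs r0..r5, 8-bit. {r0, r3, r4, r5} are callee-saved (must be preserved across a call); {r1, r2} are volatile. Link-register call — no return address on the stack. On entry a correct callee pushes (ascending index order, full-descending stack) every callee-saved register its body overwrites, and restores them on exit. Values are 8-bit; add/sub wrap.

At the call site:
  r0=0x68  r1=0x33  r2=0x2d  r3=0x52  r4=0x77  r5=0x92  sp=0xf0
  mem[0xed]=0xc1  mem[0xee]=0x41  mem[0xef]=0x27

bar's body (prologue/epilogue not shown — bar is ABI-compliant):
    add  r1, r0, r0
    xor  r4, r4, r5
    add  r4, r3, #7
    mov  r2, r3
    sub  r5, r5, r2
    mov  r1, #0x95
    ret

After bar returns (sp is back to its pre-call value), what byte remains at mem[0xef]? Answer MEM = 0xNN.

MEM = 0x77

prologue: push r4 → mem[0xef]=0x77, sp=0xef
prologue: push r5 → mem[0xee]=0x92, sp=0xee
body[0] add  r1, r0, r0 → r1=0xd0
body[1] xor  r4, r4, r5 → r4=0xe5
body[2] add  r4, r3, #7 → r4=0x59
body[3] mov  r2, r3 → r2=0x52
body[4] sub  r5, r5, r2 → r5=0x40
body[5] mov  r1, #0x95 → r1=0x95
epilogue: pop r5=0x92, sp=0xef
epilogue: pop r4=0x77, sp=0xf0
prologue pushed ['r4', 'r5'] at ['0xef', '0xee']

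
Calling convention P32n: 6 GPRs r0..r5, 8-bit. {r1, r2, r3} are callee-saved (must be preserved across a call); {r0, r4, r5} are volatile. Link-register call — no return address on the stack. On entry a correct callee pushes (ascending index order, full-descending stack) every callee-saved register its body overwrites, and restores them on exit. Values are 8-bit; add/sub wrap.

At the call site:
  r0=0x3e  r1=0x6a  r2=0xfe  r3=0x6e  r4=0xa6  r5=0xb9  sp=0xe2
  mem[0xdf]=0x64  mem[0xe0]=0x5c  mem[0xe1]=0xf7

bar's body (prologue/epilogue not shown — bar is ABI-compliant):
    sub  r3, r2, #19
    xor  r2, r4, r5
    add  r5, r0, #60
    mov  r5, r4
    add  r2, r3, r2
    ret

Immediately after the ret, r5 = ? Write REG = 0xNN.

REG = 0xa6

prologue: push r2 -> mem[0xe1]=0xfe, sp=0xe1
prologue: push r3 -> mem[0xe0]=0x6e, sp=0xe0
body[0] sub  r3, r2, #19 -> r3=0xeb
body[1] xor  r2, r4, r5 -> r2=0x1f
body[2] add  r5, r0, #60 -> r5=0x7a
body[3] mov  r5, r4 -> r5=0xa6
body[4] add  r2, r3, r2 -> r2=0x0a
epilogue: pop r3=0x6e, sp=0xe1
epilogue: pop r2=0xfe, sp=0xe2
r5 is caller-saved -> body value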